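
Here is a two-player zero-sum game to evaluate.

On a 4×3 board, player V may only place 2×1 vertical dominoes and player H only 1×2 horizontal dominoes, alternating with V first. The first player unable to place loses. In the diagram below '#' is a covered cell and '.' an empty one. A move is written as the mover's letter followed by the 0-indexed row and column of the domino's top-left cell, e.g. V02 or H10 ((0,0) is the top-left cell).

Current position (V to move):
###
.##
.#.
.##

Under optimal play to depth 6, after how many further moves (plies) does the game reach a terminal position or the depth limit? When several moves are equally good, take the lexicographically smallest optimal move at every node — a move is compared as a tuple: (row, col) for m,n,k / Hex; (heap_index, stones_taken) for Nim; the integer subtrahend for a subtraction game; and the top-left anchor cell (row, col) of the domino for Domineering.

PV length from [###/.##/.#./.##]: 1 ply

[###/.##/.#./.##] V move#1: V10:+1/###/###/##./.##*, V20:+1/###/.##/##./###
[###/###/##./.##] end (terminal -1, H#2); searched ###/.##/.#./.## to 6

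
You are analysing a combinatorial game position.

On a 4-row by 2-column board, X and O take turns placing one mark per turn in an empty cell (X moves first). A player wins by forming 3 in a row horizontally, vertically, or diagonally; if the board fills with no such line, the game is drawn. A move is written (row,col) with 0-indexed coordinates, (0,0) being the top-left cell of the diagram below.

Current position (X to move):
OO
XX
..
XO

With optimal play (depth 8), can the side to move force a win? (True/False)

ply 1, X at OO/XX/../XO | (2,0)=+1→OO/XX/X./XO*; (2,1)=+0→OO/XX/.X/XO
ply 2: OO/XX/X./XO is terminal -1 (O); from OO/XX/../XO depth 8

X winning at [OO/XX/../XO]: True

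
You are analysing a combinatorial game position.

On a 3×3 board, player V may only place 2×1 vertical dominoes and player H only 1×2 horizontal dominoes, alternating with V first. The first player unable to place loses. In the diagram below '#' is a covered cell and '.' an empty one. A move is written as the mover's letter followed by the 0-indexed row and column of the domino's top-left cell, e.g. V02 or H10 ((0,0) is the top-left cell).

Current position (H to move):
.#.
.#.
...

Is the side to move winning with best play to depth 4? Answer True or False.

H winning at [.#./.#./...]: False

ply 1, H at .#./.#./... | H20=-1→.#./.#./##.*; H21=-1→.#./.#./.##
ply 2, V at .#./.#./##. | V00=+1→##./##./##.*; V02=+1→.##/.##/##.; V12=+1→.#./.##/###
ply 3: ##./##./##. is terminal -1 (H); from .#./.#./... depth 4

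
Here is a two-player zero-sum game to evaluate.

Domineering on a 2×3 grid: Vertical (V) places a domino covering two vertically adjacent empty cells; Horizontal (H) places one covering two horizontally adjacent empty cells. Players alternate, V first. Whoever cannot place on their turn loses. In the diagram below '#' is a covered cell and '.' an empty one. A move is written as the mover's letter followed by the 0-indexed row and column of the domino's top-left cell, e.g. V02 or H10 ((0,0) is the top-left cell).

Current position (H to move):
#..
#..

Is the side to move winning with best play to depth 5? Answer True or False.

p1 H@[#../#..]: H01[###/#..]+1* H11[#../###]+1
p2 V@[###/#..] terminal -1; root [#../#..] d5

H winning at [#../#..]: True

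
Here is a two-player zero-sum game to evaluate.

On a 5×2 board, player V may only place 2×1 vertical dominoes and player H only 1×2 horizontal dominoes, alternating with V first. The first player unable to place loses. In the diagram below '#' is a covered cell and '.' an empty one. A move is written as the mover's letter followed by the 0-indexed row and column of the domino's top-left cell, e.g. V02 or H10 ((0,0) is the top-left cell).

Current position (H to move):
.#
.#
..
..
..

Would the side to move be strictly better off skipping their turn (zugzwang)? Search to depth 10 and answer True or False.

zugzwang(.#/.#/../../.., H) = False

[.#/.#/../../..] H move#1: H20:-1/.#/.#/##/../.., H30:+1/.#/.#/../##/..*, H40:-1/.#/.#/../../##
[.#/.#/../##/..] V move#2: V00:-1/##/##/../##/..*, V10:-1/.#/##/#./##/..
[##/##/../##/..] H move#3: H20:+1/##/##/##/##/..*, H40:+1/##/##/../##/##
[##/##/##/##/..] end (terminal -1, V#4); searched .#/.#/../../.. to 10
pass branch (V moves first from the same position):
  | [.#/.#/../../..] V move#1: V00:-1/##/##/../../.., V10:-1/.#/##/#./../.., V20:+1/.#/.#/#./#./..*, V21:+1/.#/.#/.#/.#/.., V30:+1/.#/.#/../#./#., V31:+1/.#/.#/../.#/.#
  | [.#/.#/#./#./..] H move#2: H40:-1/.#/.#/#./#./##*
  | [.#/.#/#./#./##] V move#3: V00:+1/##/##/#./#./##*, V21:+1/.#/.#/##/##/##
  | [##/##/#./#./##] end (terminal -1, H#4); searched .#/.#/../../.. to 10
H moving scores +1; H passing scores -1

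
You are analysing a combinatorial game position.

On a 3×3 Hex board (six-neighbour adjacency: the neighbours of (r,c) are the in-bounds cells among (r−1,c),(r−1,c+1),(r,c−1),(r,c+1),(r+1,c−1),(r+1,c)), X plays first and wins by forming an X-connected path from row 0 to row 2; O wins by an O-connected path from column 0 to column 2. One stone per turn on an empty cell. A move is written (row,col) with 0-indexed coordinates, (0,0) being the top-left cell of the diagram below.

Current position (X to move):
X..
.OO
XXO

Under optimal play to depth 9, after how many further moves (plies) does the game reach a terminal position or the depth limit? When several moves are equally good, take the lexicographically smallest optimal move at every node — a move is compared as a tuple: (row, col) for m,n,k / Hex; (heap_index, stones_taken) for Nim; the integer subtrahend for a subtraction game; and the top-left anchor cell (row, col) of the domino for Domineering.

[X../.OO/XXO] X move#1: (0,1):-1/XX./.OO/XXO, (0,2):-1/X.X/.OO/XXO, (1,0):+1/X../XOO/XXO*
[X../XOO/XXO] end (terminal -1, O#2); searched X../.OO/XXO to 9

PV length from [X../.OO/XXO]: 1 ply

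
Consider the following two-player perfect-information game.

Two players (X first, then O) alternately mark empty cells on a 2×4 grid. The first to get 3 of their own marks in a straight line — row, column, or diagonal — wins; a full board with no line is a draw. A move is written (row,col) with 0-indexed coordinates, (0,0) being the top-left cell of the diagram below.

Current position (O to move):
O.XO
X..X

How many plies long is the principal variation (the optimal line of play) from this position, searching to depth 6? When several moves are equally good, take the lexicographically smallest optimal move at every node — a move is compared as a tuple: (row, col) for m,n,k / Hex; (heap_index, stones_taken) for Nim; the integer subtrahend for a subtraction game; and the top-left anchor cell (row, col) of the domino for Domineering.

ply 1, O at O.XO/X..X | (0,1)=+0→OOXO/X..X*; (1,1)=+0→O.XO/XO.X; (1,2)=+0→O.XO/X.OX
ply 2, X at OOXO/X..X | (1,1)=+0→OOXO/XX.X*; (1,2)=+0→OOXO/X.XX
ply 3, O at OOXO/XX.X | (1,2)=+0→OOXO/XXOX*
ply 4: OOXO/XXOX is terminal +0 (X); from O.XO/X..X depth 6

PV length from [O.XO/X..X]: 3 plies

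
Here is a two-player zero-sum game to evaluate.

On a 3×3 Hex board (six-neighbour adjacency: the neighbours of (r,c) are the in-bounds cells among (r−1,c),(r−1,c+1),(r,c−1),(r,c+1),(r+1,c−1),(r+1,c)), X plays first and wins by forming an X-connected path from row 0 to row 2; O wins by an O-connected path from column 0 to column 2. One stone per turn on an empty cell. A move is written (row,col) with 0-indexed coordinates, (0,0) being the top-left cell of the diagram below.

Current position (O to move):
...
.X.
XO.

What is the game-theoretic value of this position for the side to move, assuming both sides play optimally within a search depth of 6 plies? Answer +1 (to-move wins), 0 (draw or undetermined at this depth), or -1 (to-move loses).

p1 O@[.../.X./XO.]: (0,0)[O../.X./XO.]-1* (0,1)[.O./.X./XO.]-1 (0,2)[..O/.X./XO.]-1 (1,0)[.../OX./XO.]-1 (1,2)[.../.XO/XO.]-1 (2,2)[.../.X./XOO]-1
p2 X@[O../.X./XO.]: (0,1)[OX./.X./XO.]+1* (0,2)[O.X/.X./XO.]+1 (1,0)[O../XX./XO.]+1 (1,2)[O../.XX/XO.]+1 (2,2)[O../.X./XOX]+1
p3 O@[OX./.X./XO.] terminal -1; root [.../.X./XO.] d6

value(.../.X./XO., O) = -1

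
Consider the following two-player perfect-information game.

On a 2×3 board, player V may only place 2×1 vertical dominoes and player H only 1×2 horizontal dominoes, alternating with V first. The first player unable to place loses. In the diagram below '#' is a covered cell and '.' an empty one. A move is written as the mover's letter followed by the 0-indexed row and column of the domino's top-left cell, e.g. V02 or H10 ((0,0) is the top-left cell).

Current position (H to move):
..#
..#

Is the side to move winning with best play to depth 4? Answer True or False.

H winning at [..#/..#]: True

p1 H@[..#/..#]: H00[###/..#]+1* H10[..#/###]+1
p2 V@[###/..#] terminal -1; root [..#/..#] d4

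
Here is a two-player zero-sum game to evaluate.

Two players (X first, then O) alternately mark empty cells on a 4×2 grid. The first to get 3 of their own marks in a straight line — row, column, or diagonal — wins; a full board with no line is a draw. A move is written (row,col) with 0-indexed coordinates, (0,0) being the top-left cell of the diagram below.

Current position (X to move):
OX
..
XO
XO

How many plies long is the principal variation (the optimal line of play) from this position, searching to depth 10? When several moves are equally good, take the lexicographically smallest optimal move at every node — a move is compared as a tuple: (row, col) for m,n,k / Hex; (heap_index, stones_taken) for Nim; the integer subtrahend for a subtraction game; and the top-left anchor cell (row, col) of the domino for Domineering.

p1 X@[OX/../XO/XO]: (1,0)[OX/X./XO/XO]+1* (1,1)[OX/.X/XO/XO]+0
p2 O@[OX/X./XO/XO] terminal -1; root [OX/../XO/XO] d10

PV length from [OX/../XO/XO]: 1 ply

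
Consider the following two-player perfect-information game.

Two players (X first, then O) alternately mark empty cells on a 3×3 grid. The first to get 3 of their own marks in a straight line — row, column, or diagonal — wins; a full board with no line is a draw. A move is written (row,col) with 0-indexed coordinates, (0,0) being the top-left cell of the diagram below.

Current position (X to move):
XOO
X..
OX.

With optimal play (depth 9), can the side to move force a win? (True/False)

X winning at [XOO/X../OX.]: True

p1 X@[XOO/X../OX.]: (1,1)[XOO/XX./OX.]+1* (1,2)[XOO/X.X/OX.]-1 (2,2)[XOO/X../OXX]-1
p2 O@[XOO/XX./OX.]: (1,2)[XOO/XXO/OX.]-1* (2,2)[XOO/XX./OXO]-1
p3 X@[XOO/XXO/OX.]: (2,2)[XOO/XXO/OXX]+1*
p4 O@[XOO/XXO/OXX] terminal -1; root [XOO/X../OX.] d9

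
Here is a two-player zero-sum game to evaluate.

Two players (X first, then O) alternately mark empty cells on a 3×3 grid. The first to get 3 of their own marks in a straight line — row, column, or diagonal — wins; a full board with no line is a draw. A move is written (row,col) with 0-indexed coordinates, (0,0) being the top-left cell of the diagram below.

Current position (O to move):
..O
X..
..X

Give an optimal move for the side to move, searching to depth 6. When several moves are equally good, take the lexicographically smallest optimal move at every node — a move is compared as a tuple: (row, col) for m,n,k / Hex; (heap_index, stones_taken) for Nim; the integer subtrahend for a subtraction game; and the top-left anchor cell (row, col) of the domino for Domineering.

p1 O@[..O/X../..X]: (0,0)[O.O/X../..X]+0* (0,1)[.OO/X../..X]-1 (1,1)[..O/XO./..X]-1 (1,2)[..O/X.O/..X]-1 (2,0)[..O/X../O.X]-1 (2,1)[..O/X../.OX]-1
p2 X@[O.O/X../..X]: (0,1)[OXO/X../..X]+0* (1,1)[O.O/XX./..X]-1 (1,2)[O.O/X.X/..X]-1 (2,0)[O.O/X../X.X]-1 (2,1)[O.O/X../.XX]-1
p3 O@[OXO/X../..X]: (1,1)[OXO/XO./..X]+0* (1,2)[OXO/X.O/..X]-1 (2,0)[OXO/X../O.X]-1 (2,1)[OXO/X../.OX]+0
p4 X@[OXO/XO./..X]: (1,2)[OXO/XOX/..X]-1 (2,0)[OXO/XO./X.X]+0* (2,1)[OXO/XO./.XX]-1
p5 O@[OXO/XO./X.X]: (1,2)[OXO/XOO/X.X]-1 (2,1)[OXO/XO./XOX]+0*
p6 X@[OXO/XO./XOX]: (1,2)[OXO/XOX/XOX]+0*
p7 O@[OXO/XOX/XOX] terminal +0; root [..O/X../..X] d6

O's best at [..O/X../..X]: (0,0)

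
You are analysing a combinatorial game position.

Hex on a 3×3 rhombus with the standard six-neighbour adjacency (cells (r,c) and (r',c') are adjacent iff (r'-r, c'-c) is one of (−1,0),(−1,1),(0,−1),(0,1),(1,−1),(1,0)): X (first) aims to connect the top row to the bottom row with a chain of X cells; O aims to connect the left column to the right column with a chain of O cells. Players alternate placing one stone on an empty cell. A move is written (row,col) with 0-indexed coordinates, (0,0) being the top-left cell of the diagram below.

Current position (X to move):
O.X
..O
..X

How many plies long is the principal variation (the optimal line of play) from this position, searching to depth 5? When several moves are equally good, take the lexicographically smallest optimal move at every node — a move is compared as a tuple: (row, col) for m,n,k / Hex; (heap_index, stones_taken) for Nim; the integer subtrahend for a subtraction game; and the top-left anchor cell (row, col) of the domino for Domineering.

PV length from [O.X/..O/..X]: 5 plies

p1 X@[O.X/..O/..X]: (0,1)[OXX/..O/..X]-1 (1,0)[O.X/X.O/..X]-1 (1,1)[O.X/.XO/..X]+1* (2,0)[O.X/..O/X.X]-1 (2,1)[O.X/..O/.XX]-1
p2 O@[O.X/.XO/..X]: (0,1)[OOX/.XO/..X]-1* (1,0)[O.X/OXO/..X]-1 (2,0)[O.X/.XO/O.X]-1 (2,1)[O.X/.XO/.OX]-1
p3 X@[OOX/.XO/..X]: (1,0)[OOX/XXO/..X]+1* (2,0)[OOX/.XO/X.X]+1 (2,1)[OOX/.XO/.XX]+1
p4 O@[OOX/XXO/..X]: (2,0)[OOX/XXO/O.X]-1* (2,1)[OOX/XXO/.OX]-1
p5 X@[OOX/XXO/O.X]: (2,1)[OOX/XXO/OXX]+1*
p6 O@[OOX/XXO/OXX] terminal -1; root [O.X/..O/..X] d5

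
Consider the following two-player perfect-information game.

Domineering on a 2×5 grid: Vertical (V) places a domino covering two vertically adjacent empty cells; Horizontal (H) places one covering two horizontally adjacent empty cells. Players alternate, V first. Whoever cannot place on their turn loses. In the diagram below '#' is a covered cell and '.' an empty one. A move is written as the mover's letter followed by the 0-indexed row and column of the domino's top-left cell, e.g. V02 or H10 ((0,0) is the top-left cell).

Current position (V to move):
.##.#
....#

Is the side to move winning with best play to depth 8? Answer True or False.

V winning at [.##.#/....#]: False

p1 V@[.##.#/....#]: V00[###.#/#...#]-1* V03[.####/...##]-1
p2 H@[###.#/#...#]: H11[###.#/###.#]-1 H12[###.#/#.###]+1*
p3 V@[###.#/#.###] terminal -1; root [.##.#/....#] d8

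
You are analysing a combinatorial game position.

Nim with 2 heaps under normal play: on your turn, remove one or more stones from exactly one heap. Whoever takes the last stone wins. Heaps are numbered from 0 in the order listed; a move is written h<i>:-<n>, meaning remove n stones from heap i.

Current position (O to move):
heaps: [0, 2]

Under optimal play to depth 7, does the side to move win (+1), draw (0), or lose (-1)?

p1 O@[(0,2)]: h1:-1[(0,1)]-1 h1:-2[(0,0)]+1*
p2 X@[(0,0)] terminal -1; root [(0,2)] d7

value((0,2), O) = +1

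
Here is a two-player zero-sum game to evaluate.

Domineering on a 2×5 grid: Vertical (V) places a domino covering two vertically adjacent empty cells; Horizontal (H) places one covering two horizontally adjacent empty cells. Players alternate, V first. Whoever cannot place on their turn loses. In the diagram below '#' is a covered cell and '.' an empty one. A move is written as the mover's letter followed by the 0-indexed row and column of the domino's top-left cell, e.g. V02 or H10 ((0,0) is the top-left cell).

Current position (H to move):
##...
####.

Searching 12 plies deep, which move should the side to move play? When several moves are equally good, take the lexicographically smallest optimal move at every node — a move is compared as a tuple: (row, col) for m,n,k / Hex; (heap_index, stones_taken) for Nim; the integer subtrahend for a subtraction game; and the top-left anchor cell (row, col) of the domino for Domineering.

H's best at [##.../####.]: H03

ply 1, H at ##.../####. | H02=-1→####./####.; H03=+1→##.##/####.*
ply 2: ##.##/####. is terminal -1 (V); from ##.../####. depth 12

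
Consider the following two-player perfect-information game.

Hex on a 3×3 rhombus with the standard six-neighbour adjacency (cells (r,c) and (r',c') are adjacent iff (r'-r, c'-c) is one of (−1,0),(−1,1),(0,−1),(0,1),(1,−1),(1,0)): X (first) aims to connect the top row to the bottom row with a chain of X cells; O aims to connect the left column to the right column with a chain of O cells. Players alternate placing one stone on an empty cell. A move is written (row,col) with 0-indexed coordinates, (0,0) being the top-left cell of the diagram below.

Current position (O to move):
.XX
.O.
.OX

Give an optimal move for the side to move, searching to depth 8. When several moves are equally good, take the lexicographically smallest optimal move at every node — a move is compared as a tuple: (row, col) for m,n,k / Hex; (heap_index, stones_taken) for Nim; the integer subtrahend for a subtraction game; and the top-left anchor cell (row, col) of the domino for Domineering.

p1 O@[.XX/.O./.OX]: (0,0)[OXX/.O./.OX]-1 (1,0)[.XX/OO./.OX]-1 (1,2)[.XX/.OO/.OX]+1* (2,0)[.XX/.O./OOX]-1
p2 X@[.XX/.OO/.OX]: (0,0)[XXX/.OO/.OX]-1* (1,0)[.XX/XOO/.OX]-1 (2,0)[.XX/.OO/XOX]-1
p3 O@[XXX/.OO/.OX]: (1,0)[XXX/OOO/.OX]+1* (2,0)[XXX/.OO/OOX]+1
p4 X@[XXX/OOO/.OX] terminal -1; root [.XX/.O./.OX] d8

O's best at [.XX/.O./.OX]: (1,2)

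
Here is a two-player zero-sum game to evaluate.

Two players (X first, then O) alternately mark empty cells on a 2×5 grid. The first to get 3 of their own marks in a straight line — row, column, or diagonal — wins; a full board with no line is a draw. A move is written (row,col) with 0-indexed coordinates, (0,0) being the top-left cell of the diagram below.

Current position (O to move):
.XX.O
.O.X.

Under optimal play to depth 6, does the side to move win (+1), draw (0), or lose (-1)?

value(.XX.O/.O.X., O) = -1

[.XX.O/.O.X.] O move#1: (0,0):-1/OXX.O/.O.X.*, (0,3):-1/.XXOO/.O.X., (1,0):-1/.XX.O/OO.X., (1,2):-1/.XX.O/.OOX., (1,4):-1/.XX.O/.O.XO
[OXX.O/.O.X.] X move#2: (0,3):+1/OXXXO/.O.X.*, (1,0):+0/OXX.O/XO.X., (1,2):+1/OXX.O/.OXX., (1,4):+1/OXX.O/.O.XX
[OXXXO/.O.X.] end (terminal -1, O#3); searched .XX.O/.O.X. to 6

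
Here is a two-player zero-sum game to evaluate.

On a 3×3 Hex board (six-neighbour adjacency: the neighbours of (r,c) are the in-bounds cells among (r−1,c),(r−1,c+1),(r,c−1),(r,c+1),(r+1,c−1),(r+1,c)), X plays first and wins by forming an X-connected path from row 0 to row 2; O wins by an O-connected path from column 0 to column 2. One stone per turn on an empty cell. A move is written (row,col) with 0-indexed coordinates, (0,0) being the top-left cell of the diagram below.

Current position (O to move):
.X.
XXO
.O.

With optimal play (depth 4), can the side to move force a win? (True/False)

[.X./XXO/.O.] O move#1: (0,0):-1/OX./XXO/.O., (0,2):-1/.XO/XXO/.O., (2,0):+1/.X./XXO/OO.*, (2,2):-1/.X./XXO/.OO
[.X./XXO/OO.] end (terminal -1, X#2); searched .X./XXO/.O. to 4

O winning at [.X./XXO/.O.]: True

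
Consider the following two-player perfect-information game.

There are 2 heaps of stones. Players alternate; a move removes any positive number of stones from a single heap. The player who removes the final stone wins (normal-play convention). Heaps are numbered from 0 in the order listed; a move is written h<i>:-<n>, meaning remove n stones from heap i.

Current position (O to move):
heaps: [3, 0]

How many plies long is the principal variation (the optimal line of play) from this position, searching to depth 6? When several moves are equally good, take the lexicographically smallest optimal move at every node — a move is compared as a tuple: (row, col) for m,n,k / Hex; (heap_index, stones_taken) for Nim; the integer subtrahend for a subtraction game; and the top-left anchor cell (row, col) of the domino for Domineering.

ply 1, O at (3,0) | h0:-1=-1→(2,0); h0:-2=-1→(1,0); h0:-3=+1→(0,0)*
ply 2: (0,0) is terminal -1 (X); from (3,0) depth 6

PV length from [(3,0)]: 1 ply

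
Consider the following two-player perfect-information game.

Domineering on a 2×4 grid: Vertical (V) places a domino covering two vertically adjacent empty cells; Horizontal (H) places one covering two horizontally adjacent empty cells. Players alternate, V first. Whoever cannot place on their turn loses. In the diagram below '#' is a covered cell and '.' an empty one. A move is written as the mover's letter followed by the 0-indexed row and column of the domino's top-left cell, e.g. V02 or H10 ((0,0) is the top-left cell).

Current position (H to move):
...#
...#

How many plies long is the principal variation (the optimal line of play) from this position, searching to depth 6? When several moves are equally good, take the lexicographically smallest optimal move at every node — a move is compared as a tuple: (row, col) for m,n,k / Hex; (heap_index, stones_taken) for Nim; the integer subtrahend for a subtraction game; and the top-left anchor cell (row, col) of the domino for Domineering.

[...#/...#] H move#1: H00:+1/##.#/...#*, H01:+1/.###/...#, H10:+1/...#/##.#, H11:+1/...#/.###
[##.#/...#] V move#2: V02:-1/####/..##*
[####/..##] H move#3: H10:+1/####/####*
[####/####] end (terminal -1, V#4); searched ...#/...# to 6

PV length from [...#/...#]: 3 plies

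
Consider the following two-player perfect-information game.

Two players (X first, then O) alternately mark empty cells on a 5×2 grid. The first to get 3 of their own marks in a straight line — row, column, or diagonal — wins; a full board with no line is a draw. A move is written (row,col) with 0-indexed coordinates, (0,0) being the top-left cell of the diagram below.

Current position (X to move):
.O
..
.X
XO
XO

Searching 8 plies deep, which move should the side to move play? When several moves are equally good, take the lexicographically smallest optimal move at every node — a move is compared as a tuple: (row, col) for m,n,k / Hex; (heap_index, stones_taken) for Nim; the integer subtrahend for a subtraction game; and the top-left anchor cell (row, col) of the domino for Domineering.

p1 X@[.O/../.X/XO/XO]: (0,0)[XO/../.X/XO/XO]+0 (1,0)[.O/X./.X/XO/XO]+0 (1,1)[.O/.X/.X/XO/XO]+0 (2,0)[.O/../XX/XO/XO]+1*
p2 O@[.O/../XX/XO/XO] terminal -1; root [.O/../.X/XO/XO] d8

X's best at [.O/../.X/XO/XO]: (2,0)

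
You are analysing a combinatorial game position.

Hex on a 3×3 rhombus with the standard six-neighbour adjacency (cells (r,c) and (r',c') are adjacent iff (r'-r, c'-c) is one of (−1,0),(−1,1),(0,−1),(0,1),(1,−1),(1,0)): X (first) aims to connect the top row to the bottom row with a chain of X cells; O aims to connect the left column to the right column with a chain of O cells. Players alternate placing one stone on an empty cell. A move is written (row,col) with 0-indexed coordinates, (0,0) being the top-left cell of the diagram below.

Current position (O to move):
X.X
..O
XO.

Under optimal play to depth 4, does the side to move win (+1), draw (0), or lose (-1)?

[X.X/..O/XO.] O move#1: (0,1):-1/XOX/..O/XO.*, (1,0):-1/X.X/O.O/XO., (1,1):-1/X.X/.OO/XO., (2,2):-1/X.X/..O/XOO
[XOX/..O/XO.] X move#2: (1,0):+1/XOX/X.O/XO.*, (1,1):+1/XOX/.XO/XO., (2,2):+1/XOX/..O/XOX
[XOX/X.O/XO.] end (terminal -1, O#3); searched X.X/..O/XO. to 4

value(X.X/..O/XO., O) = -1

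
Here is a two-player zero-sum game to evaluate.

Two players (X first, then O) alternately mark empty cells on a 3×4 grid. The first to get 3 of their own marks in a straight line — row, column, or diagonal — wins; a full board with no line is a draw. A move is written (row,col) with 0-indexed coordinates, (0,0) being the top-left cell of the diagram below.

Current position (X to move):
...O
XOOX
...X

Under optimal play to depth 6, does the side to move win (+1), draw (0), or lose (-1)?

[...O/XOOX/...X] X move#1: (0,0):-1/X..O/XOOX/...X*, (0,1):-1/.X.O/XOOX/...X, (0,2):-1/..XO/XOOX/...X, (2,0):-1/...O/XOOX/X..X, (2,1):-1/...O/XOOX/.X.X, (2,2):-1/...O/XOOX/..XX
[X..O/XOOX/...X] O move#2: (0,1):-1/XO.O/XOOX/...X, (0,2):-1/X.OO/XOOX/...X, (2,0):+1/X..O/XOOX/O..X*, (2,1):+1/X..O/XOOX/.O.X, (2,2):-1/X..O/XOOX/..OX
[X..O/XOOX/O..X] X move#3: (0,1):-1/XX.O/XOOX/O..X*, (0,2):-1/X.XO/XOOX/O..X, (2,1):-1/X..O/XOOX/OX.X, (2,2):-1/X..O/XOOX/O.XX
[XX.O/XOOX/O..X] O move#4: (0,2):+1/XXOO/XOOX/O..X*, (2,1):+1/XX.O/XOOX/OO.X, (2,2):-1/XX.O/XOOX/O.OX
[XXOO/XOOX/O..X] end (terminal -1, X#5); searched ...O/XOOX/...X to 6

value(...O/XOOX/...X, X) = -1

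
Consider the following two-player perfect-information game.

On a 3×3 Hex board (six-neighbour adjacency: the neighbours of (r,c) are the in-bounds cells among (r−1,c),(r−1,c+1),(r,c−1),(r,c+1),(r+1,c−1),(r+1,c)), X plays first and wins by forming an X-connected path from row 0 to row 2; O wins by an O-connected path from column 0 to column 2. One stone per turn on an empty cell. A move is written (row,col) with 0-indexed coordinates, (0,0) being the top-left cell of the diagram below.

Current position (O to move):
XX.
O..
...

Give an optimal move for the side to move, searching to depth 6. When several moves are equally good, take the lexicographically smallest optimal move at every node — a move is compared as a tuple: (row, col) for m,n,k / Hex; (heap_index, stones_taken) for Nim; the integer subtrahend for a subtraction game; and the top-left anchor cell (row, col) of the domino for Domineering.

ply 1, O at XX./O../... | (0,2)=-1→XXO/O../...; (1,1)=+1→XX./OO./...*; (1,2)=-1→XX./O.O/...; (2,0)=-1→XX./O../O..; (2,1)=+1→XX./O../.O.; (2,2)=-1→XX./O../..O
ply 2, X at XX./OO./... | (0,2)=-1→XXX/OO./...*; (1,2)=-1→XX./OOX/...; (2,0)=-1→XX./OO./X..; (2,1)=-1→XX./OO./.X.; (2,2)=-1→XX./OO./..X
ply 3, O at XXX/OO./... | (1,2)=+1→XXX/OOO/...*; (2,0)=-1→XXX/OO./O..; (2,1)=+1→XXX/OO./.O.; (2,2)=+1→XXX/OO./..O
ply 4: XXX/OOO/... is terminal -1 (X); from XX./O../... depth 6

O's best at [XX./O../...]: (1,1)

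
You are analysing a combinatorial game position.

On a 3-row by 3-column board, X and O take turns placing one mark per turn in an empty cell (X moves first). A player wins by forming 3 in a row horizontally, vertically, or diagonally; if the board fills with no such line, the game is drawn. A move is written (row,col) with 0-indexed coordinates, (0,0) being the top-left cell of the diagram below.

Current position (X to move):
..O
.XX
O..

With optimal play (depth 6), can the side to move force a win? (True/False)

X winning at [..O/.XX/O..]: True

p1 X@[..O/.XX/O..]: (0,0)[X.O/.XX/O..]+1* (0,1)[.XO/.XX/O..]+1 (1,0)[..O/XXX/O..]+1 (2,1)[..O/.XX/OX.]+1 (2,2)[..O/.XX/O.X]+1
p2 O@[X.O/.XX/O..]: (0,1)[XOO/.XX/O..]-1* (1,0)[X.O/OXX/O..]-1 (2,1)[X.O/.XX/OO.]-1 (2,2)[X.O/.XX/O.O]-1
p3 X@[XOO/.XX/O..]: (1,0)[XOO/XXX/O..]+1* (2,1)[XOO/.XX/OX.]+1 (2,2)[XOO/.XX/O.X]+1
p4 O@[XOO/XXX/O..] terminal -1; root [..O/.XX/O..] d6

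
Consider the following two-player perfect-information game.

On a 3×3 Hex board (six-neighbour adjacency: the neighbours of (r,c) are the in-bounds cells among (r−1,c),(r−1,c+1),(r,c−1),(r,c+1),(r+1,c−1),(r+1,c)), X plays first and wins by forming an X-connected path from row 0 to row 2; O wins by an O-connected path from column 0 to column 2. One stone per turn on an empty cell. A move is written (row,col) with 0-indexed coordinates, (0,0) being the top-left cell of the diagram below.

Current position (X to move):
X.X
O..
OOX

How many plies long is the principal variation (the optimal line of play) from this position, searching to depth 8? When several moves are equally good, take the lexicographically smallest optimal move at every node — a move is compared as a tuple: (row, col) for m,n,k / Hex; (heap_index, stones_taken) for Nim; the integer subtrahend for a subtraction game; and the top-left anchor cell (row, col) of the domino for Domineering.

PV length from [X.X/O../OOX]: 1 ply

[X.X/O../OOX] X move#1: (0,1):-1/XXX/O../OOX, (1,1):-1/X.X/OX./OOX, (1,2):+1/X.X/O.X/OOX*
[X.X/O.X/OOX] end (terminal -1, O#2); searched X.X/O../OOX to 8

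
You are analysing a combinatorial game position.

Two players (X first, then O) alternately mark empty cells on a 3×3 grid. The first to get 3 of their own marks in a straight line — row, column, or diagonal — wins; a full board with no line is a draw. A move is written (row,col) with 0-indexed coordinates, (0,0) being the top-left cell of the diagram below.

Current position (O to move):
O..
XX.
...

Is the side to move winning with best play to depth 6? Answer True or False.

O winning at [O../XX./...]: False

p1 O@[O../XX./...]: (0,1)[OO./XX./...]-1 (0,2)[O.O/XX./...]-1 (1,2)[O../XXO/...]+0* (2,0)[O../XX./O..]-1 (2,1)[O../XX./.O.]-1 (2,2)[O../XX./..O]-1
p2 X@[O../XXO/...]: (0,1)[OX./XXO/...]+0* (0,2)[O.X/XXO/...]+0 (2,0)[O../XXO/X..]-1 (2,1)[O../XXO/.X.]+0 (2,2)[O../XXO/..X]+0
p3 O@[OX./XXO/...]: (0,2)[OXO/XXO/...]-1 (2,0)[OX./XXO/O..]-1 (2,1)[OX./XXO/.O.]+0* (2,2)[OX./XXO/..O]-1
p4 X@[OX./XXO/.O.]: (0,2)[OXX/XXO/.O.]+0* (2,0)[OX./XXO/XO.]+0 (2,2)[OX./XXO/.OX]+0
p5 O@[OXX/XXO/.O.]: (2,0)[OXX/XXO/OO.]+0* (2,2)[OXX/XXO/.OO]-1
p6 X@[OXX/XXO/OO.]: (2,2)[OXX/XXO/OOX]+0*
p7 O@[OXX/XXO/OOX] terminal +0; root [O../XX./...] d6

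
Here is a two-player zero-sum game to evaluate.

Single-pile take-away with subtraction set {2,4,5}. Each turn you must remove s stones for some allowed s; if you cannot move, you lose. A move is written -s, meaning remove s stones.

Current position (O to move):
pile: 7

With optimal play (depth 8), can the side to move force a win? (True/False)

p1 O@[7]: -2[5]-1* -4[3]-1 -5[2]-1
p2 X@[5]: -2[3]-1 -4[1]+1* -5[0]+1
p3 O@[1] terminal -1; root [7] d8

O winning at [7]: False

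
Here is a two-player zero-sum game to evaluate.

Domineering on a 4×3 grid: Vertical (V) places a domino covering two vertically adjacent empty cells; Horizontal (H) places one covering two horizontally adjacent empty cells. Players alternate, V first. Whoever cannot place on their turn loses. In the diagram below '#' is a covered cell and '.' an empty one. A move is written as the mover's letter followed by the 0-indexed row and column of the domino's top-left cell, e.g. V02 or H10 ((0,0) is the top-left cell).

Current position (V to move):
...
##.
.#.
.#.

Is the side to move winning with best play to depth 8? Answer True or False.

[.../##./.#./.#.] V move#1: V02:+1/..#/###/.#./.#.*, V12:+1/.../###/.##/.#., V20:+1/.../##./##./##., V22:+1/.../##./.##/.##
[..#/###/.#./.#.] H move#2: H00:-1/###/###/.#./.#.*
[###/###/.#./.#.] V move#3: V20:+1/###/###/##./##.*, V22:+1/###/###/.##/.##
[###/###/##./##.] end (terminal -1, H#4); searched .../##./.#./.#. to 8

V winning at [.../##./.#./.#.]: True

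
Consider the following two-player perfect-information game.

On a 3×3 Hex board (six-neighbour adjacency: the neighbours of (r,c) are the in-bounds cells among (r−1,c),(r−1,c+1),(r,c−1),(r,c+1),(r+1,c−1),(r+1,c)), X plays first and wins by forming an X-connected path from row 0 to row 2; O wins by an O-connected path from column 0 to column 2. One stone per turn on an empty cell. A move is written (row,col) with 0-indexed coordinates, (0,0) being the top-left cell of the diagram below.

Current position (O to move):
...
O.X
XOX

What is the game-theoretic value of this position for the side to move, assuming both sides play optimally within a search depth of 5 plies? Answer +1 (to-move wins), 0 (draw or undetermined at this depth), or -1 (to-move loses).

ply 1, O at .../O.X/XOX | (0,0)=-1→O../O.X/XOX; (0,1)=-1→.O./O.X/XOX; (0,2)=+1→..O/O.X/XOX*; (1,1)=-1→.../OOX/XOX
ply 2, X at ..O/O.X/XOX | (0,0)=-1→X.O/O.X/XOX*; (0,1)=-1→.XO/O.X/XOX; (1,1)=-1→..O/OXX/XOX
ply 3, O at X.O/O.X/XOX | (0,1)=+1→XOO/O.X/XOX*; (1,1)=+1→X.O/OOX/XOX
ply 4: XOO/O.X/XOX is terminal -1 (X); from .../O.X/XOX depth 5

value(.../O.X/XOX, O) = +1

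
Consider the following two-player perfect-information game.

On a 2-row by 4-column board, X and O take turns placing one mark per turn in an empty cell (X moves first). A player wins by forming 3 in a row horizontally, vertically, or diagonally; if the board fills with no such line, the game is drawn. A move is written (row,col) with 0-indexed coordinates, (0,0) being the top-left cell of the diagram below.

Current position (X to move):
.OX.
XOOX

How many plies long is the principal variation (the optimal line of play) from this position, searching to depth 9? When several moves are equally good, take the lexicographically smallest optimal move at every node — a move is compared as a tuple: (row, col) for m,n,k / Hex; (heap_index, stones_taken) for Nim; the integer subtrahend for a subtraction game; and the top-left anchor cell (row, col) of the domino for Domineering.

[.OX./XOOX] X move#1: (0,0):+0/XOX./XOOX*, (0,3):+0/.OXX/XOOX
[XOX./XOOX] O move#2: (0,3):+0/XOXO/XOOX*
[XOXO/XOOX] end (terminal +0, X#3); searched .OX./XOOX to 9

PV length from [.OX./XOOX]: 2 plies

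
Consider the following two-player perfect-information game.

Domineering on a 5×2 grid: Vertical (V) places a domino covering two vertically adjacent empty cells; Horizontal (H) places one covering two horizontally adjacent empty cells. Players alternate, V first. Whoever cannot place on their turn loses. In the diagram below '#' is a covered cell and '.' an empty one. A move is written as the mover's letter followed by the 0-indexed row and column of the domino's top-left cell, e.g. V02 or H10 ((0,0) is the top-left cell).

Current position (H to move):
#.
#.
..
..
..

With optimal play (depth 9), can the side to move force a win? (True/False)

H winning at [#./#./../../..]: True

ply 1, H at #./#./../../.. | H20=-1→#./#./##/../..; H30=+1→#./#./../##/..*; H40=-1→#./#./../../##
ply 2, V at #./#./../##/.. | V01=-1→##/##/../##/..*; V11=-1→#./##/.#/##/..
ply 3, H at ##/##/../##/.. | H20=+1→##/##/##/##/..*; H40=+1→##/##/../##/##
ply 4: ##/##/##/##/.. is terminal -1 (V); from #./#./../../.. depth 9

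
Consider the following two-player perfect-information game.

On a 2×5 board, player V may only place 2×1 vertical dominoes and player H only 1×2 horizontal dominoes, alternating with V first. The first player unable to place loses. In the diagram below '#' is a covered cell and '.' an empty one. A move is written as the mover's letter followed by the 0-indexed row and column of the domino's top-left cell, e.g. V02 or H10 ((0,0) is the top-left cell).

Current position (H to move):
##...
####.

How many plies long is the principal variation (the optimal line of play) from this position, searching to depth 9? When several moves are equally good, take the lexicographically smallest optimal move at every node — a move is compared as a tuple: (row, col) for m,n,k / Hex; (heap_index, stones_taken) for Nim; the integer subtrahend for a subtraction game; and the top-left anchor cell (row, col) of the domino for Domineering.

PV length from [##.../####.]: 1 ply

[##.../####.] H move#1: H02:-1/####./####., H03:+1/##.##/####.*
[##.##/####.] end (terminal -1, V#2); searched ##.../####. to 9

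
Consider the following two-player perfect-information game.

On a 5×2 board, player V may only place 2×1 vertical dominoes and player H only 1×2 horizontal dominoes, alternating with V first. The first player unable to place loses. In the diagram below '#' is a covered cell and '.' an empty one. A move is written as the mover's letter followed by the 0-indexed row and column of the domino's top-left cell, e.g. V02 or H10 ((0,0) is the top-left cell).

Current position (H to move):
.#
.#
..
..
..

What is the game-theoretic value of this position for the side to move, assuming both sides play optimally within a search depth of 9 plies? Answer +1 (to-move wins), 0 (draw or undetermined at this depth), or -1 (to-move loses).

ply 1, H at .#/.#/../../.. | H20=-1→.#/.#/##/../..; H30=+1→.#/.#/../##/..*; H40=-1→.#/.#/../../##
ply 2, V at .#/.#/../##/.. | V00=-1→##/##/../##/..*; V10=-1→.#/##/#./##/..
ply 3, H at ##/##/../##/.. | H20=+1→##/##/##/##/..*; H40=+1→##/##/../##/##
ply 4: ##/##/##/##/.. is terminal -1 (V); from .#/.#/../../.. depth 9

value(.#/.#/../../.., H) = +1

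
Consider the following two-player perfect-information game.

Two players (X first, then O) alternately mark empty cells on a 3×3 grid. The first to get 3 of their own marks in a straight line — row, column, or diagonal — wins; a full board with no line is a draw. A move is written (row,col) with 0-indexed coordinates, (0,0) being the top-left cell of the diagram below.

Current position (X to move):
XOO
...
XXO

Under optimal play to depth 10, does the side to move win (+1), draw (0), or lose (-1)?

value(XOO/.../XXO, X) = +1

[XOO/.../XXO] X move#1: (1,0):+1/XOO/X../XXO*, (1,1):-1/XOO/.X./XXO, (1,2):+0/XOO/..X/XXO
[XOO/X../XXO] end (terminal -1, O#2); searched XOO/.../XXO to 10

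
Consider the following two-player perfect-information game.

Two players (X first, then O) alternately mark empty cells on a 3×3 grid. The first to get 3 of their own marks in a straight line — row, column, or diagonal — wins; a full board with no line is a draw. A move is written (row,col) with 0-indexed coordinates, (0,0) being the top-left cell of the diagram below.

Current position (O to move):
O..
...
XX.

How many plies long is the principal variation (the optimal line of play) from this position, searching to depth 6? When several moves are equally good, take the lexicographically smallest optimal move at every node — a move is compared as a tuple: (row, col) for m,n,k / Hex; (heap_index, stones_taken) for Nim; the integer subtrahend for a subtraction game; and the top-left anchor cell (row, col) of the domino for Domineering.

PV length from [O../.../XX.]: 4 plies

p1 O@[O../.../XX.]: (0,1)[OO./.../XX.]-1* (0,2)[O.O/.../XX.]-1 (1,0)[O../O../XX.]-1 (1,1)[O../.O./XX.]-1 (1,2)[O../..O/XX.]-1 (2,2)[O../.../XXO]-1
p2 X@[OO./.../XX.]: (0,2)[OOX/.../XX.]+1* (1,0)[OO./X../XX.]-1 (1,1)[OO./.X./XX.]-1 (1,2)[OO./..X/XX.]-1 (2,2)[OO./.../XXX]+1
p3 O@[OOX/.../XX.]: (1,0)[OOX/O../XX.]-1* (1,1)[OOX/.O./XX.]-1 (1,2)[OOX/..O/XX.]-1 (2,2)[OOX/.../XXO]-1
p4 X@[OOX/O../XX.]: (1,1)[OOX/OX./XX.]+1* (1,2)[OOX/O.X/XX.]+1 (2,2)[OOX/O../XXX]+1
p5 O@[OOX/OX./XX.] terminal -1; root [O../.../XX.] d6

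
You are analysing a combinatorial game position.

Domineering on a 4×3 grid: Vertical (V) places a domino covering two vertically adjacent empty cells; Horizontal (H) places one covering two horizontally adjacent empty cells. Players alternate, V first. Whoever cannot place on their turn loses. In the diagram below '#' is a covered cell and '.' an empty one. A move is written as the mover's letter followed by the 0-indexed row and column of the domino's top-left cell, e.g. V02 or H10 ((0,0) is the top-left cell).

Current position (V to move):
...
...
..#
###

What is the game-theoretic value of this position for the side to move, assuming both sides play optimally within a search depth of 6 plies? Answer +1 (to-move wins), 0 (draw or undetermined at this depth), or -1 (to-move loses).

value(.../.../..#/###, V) = +1

ply 1, V at .../.../..#/### | V00=-1→#../#../..#/###; V01=+1→.#./.#./..#/###*; V02=-1→..#/..#/..#/###; V10=-1→.../#../#.#/###; V11=+1→.../.#./.##/###
ply 2, H at .#./.#./..#/### | H20=-1→.#./.#./###/###*
ply 3, V at .#./.#./###/### | V00=+1→##./##./###/###*; V02=+1→.##/.##/###/###
ply 4: ##./##./###/### is terminal -1 (H); from .../.../..#/### depth 6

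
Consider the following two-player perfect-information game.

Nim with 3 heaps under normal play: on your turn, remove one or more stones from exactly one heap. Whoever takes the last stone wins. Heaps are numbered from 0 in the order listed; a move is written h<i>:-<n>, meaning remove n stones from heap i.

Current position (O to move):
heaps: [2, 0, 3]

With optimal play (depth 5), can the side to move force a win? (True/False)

O winning at [(2,0,3)]: True

[(2,0,3)] O move#1: h0:-1:-1/(1,0,3), h0:-2:-1/(0,0,3), h2:-1:+1/(2,0,2)*, h2:-2:-1/(2,0,1), h2:-3:-1/(2,0,0)
[(2,0,2)] X move#2: h0:-1:-1/(1,0,2)*, h0:-2:-1/(0,0,2), h2:-1:-1/(2,0,1), h2:-2:-1/(2,0,0)
[(1,0,2)] O move#3: h0:-1:-1/(0,0,2), h2:-1:+1/(1,0,1)*, h2:-2:-1/(1,0,0)
[(1,0,1)] X move#4: h0:-1:-1/(0,0,1)*, h2:-1:-1/(1,0,0)
[(0,0,1)] O move#5: h2:-1:+1/(0,0,0)*
[(0,0,0)] end (terminal -1, X#6); searched (2,0,3) to 5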